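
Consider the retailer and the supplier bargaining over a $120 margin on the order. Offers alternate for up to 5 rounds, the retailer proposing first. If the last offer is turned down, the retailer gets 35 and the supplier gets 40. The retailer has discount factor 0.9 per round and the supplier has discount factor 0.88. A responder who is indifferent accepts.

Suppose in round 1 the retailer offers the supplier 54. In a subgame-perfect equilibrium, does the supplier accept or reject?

Accept

Round 5 (the retailer proposes): the supplier gets 40 if talks fail, so the retailer offers 40 and keeps 80.
Round 4 (the supplier proposes): the retailer can get 80 next round, worth 0.9 × 80 = 72 now, so the supplier offers 72, keeping 48.
Round 3 (the retailer proposes): the supplier can get 48 next round, worth 0.88 × 48 = 42.24 now, so the retailer offers 42.24, keeping 77.76.
Round 2 (the supplier proposes): the retailer can get 77.76 next round, worth 0.9 × 77.76 = 69.984 now. The supplier offers 69.984 and keeps 120 − 69.984 = 50.016.
So by rejecting in round 1, the supplier gets 50.016 next round, worth 0.88 × 50.016 = 44.01408 now.
Offer 54 ≥ 44.01408, so the supplier accepts.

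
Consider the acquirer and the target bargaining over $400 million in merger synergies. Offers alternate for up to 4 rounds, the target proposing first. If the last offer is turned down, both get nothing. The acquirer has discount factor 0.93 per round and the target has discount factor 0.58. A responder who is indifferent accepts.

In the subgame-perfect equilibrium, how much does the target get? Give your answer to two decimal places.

43.10

Round 4 (the acquirer proposes): rejection yields 0 for the target; the acquirer offers 0 and keeps 400.
Round 3 (the target proposes): the acquirer can get 400 next round, worth 0.93 × 400 = 372 now, so the target offers 372, keeping 28.
Round 2 (the acquirer proposes): the target can get 28 next round, worth 0.58 × 28 = 16.24 now, so the acquirer offers 16.24, keeping 383.76.
Round 1 (the target proposes): the acquirer can get 383.76 next round, worth 0.93 × 383.76 = 356.8968 now. The target offers 356.8968 and keeps 400 − 356.8968 = 43.1032.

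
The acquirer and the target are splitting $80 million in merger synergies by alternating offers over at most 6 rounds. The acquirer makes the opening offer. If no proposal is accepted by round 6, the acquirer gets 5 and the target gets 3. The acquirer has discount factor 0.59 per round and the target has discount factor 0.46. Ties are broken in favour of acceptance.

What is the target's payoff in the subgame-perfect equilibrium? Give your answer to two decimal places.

Round 6 (the target proposes): the acquirer gets 5 if talks fail, so the target offers 5 and keeps 75.
Round 5 (the acquirer proposes): the target can get 75 next round, worth 0.46 × 75 = 34.5 now, so the acquirer offers 34.5, keeping 45.5.
Round 4 (the target proposes): the acquirer can get 45.5 next round, worth 0.59 × 45.5 = 26.845 now. The target offers 26.845 and keeps 80 − 26.845 = 53.155.
Round 3 (the acquirer proposes): the target can get 53.155 next round, worth 0.46 × 53.155 = 24.4513 now. The acquirer offers 24.4513 and keeps 80 − 24.4513 = 55.5487.
Round 2 (the target proposes): the acquirer can get 55.5487 next round, worth 0.59 × 55.5487 = 32.773733 now; the target offers that and keeps 47.226267.
Round 1 (the acquirer proposes): the target can get 47.226267 next round, worth 0.46 × 47.226267 = 21.72408282 now, so the acquirer offers 21.72408282, keeping 58.27591718.

21.72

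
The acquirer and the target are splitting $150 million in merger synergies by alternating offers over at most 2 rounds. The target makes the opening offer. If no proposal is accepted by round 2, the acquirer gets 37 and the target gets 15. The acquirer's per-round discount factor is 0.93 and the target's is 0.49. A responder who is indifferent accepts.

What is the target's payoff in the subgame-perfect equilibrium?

Round 2 (the acquirer proposes): the target gets 15 if talks fail, so the acquirer offers 15 and keeps 135.
Round 1 (the target proposes): the acquirer can get 135 next round, worth 0.93 × 135 = 125.55 now; the target offers that and keeps 24.45.

24.45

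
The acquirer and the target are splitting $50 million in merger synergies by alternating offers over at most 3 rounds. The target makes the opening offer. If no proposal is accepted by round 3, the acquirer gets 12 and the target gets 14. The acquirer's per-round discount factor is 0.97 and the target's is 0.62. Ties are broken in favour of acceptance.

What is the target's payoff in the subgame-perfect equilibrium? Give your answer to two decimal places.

24.35

Solve by backward induction from round 3.
Round 3 (the target proposes): the acquirer gets 12 if talks fail, so the target offers 12 and keeps 38.
Round 2 (the acquirer proposes): the target can get 38 next round, worth 0.62 × 38 = 23.56 now, so the acquirer offers 23.56, keeping 26.44.
Round 1 (the target proposes): the acquirer can get 26.44 next round, worth 0.97 × 26.44 = 25.6468 now; the target offers that and keeps 24.3532.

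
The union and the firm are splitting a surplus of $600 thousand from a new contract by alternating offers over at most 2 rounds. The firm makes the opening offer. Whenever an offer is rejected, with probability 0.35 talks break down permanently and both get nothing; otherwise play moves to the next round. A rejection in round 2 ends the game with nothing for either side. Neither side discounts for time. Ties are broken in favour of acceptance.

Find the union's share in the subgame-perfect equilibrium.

Round 2 (the union proposes): rejection yields 0 for the firm; the union offers 0 and keeps 600.
Round 1 (the firm proposes): rejecting gives the union an expected 0.65 × 600 = 390. The firm offers 390 and keeps 600 − 390 = 210.

390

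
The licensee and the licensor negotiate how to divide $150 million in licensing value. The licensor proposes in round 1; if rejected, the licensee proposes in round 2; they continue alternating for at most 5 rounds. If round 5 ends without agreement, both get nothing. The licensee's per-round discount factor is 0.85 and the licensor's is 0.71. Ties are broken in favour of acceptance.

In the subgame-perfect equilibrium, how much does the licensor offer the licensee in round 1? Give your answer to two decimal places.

59.29

By backward induction:
Round 5 (the licensor proposes): the licensee will accept anything ≥ 0, so the licensor offers 0 and keeps 150.
Round 4 (the licensee proposes): the licensor can get 150 next round, worth 0.71 × 150 = 106.5 now. The licensee offers 106.5 and keeps 150 − 106.5 = 43.5.
Round 3 (the licensor proposes): the licensee can get 43.5 next round, worth 0.85 × 43.5 = 36.975 now, so the licensor offers 36.975, keeping 113.025.
Round 2 (the licensee proposes): the licensor can get 113.025 next round, worth 0.71 × 113.025 = 80.24775 now, so the licensee offers 80.24775, keeping 69.75225.
Round 1 (the licensor proposes): the licensee can get 69.75225 next round, worth 0.85 × 69.75225 = 59.2894125 now. The licensor offers 59.2894125 and keeps 150 − 59.2894125 = 90.7105875.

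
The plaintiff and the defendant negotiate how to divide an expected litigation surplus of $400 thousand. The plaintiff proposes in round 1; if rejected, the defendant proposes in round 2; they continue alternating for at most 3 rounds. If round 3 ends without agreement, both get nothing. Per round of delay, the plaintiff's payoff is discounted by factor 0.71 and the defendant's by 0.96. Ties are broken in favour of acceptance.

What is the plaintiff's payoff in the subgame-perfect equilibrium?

Round 3 (the plaintiff proposes): the defendant will accept anything ≥ 0, so the plaintiff offers 0 and keeps 400.
Round 2 (the defendant proposes): the plaintiff can get 400 next round, worth 0.71 × 400 = 284 now, so the defendant offers 284, keeping 116.
Round 1 (the plaintiff proposes): the defendant can get 116 next round, worth 0.96 × 116 = 111.36 now, so the plaintiff offers 111.36, keeping 288.64.

288.64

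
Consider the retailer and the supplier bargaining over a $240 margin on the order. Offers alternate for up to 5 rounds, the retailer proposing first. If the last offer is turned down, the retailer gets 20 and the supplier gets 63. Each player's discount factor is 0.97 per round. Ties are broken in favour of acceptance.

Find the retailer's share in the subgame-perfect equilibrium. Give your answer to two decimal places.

170.67

Round 5 (the retailer proposes): the supplier gets 63 if talks fail, so the retailer offers 63 and keeps 177.
Round 4 (the supplier proposes): the retailer can get 177 next round, worth 0.97 × 177 = 171.69 now; the supplier offers that and keeps 68.31.
Round 3 (the retailer proposes): the supplier can get 68.31 next round, worth 0.97 × 68.31 = 66.2607 now, so the retailer offers 66.2607, keeping 173.7393.
Round 2 (the supplier proposes): the retailer can get 173.7393 next round, worth 0.97 × 173.7393 = 168.527121 now, so the supplier offers 168.527121, keeping 71.472879.
Round 1 (the retailer proposes): the supplier can get 71.472879 next round, worth 0.97 × 71.472879 = 69.32869263 now, so the retailer offers 69.32869263, keeping 170.67130737.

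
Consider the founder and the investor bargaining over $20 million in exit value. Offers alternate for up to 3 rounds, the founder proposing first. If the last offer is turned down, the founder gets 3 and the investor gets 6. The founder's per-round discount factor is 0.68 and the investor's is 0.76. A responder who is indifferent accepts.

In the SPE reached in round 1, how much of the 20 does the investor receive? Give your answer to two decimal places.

7.96

Work backward from the last round.
Round 3 (the founder proposes): the investor gets 6 if talks fail, so the founder offers 6 and keeps 14.
Round 2 (the investor proposes): the founder can get 14 next round, worth 0.68 × 14 = 9.52 now; the investor offers that and keeps 10.48.
Round 1 (the founder proposes): the investor can get 10.48 next round, worth 0.76 × 10.48 = 7.9648 now; the founder offers that and keeps 12.0352.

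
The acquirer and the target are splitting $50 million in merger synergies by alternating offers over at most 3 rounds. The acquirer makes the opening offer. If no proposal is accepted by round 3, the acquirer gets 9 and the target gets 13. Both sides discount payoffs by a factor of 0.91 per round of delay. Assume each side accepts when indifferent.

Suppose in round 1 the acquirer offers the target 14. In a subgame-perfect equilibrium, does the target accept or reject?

Work out the target's continuation value if the offer is rejected.
Round 3 (the acquirer proposes): the target gets 13 if talks fail, so the acquirer offers 13 and keeps 37.
Round 2 (the target proposes): the acquirer can get 37 next round, worth 0.91 × 37 = 33.67 now. The target offers 33.67 and keeps 50 − 33.67 = 16.33.
So by rejecting in round 1, the target gets 16.33 next round, worth 0.91 × 16.33 = 14.8603 now.
Offer 14 < 14.8603, so the target rejects.

Reject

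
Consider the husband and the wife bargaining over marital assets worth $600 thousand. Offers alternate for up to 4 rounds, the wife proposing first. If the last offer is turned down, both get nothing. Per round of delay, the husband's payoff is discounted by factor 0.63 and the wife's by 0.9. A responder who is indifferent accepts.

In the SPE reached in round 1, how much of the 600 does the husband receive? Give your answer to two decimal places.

252.13

Round 4 (the husband proposes): rejection yields 0 for the wife; the husband offers 0 and keeps 600.
Round 3 (the wife proposes): the husband can get 600 next round, worth 0.63 × 600 = 378 now; the wife offers that and keeps 222.
Round 2 (the husband proposes): the wife can get 222 next round, worth 0.9 × 222 = 199.8 now. The husband offers 199.8 and keeps 600 − 199.8 = 400.2.
Round 1 (the wife proposes): the husband can get 400.2 next round, worth 0.63 × 400.2 = 252.126 now; the wife offers that and keeps 347.874.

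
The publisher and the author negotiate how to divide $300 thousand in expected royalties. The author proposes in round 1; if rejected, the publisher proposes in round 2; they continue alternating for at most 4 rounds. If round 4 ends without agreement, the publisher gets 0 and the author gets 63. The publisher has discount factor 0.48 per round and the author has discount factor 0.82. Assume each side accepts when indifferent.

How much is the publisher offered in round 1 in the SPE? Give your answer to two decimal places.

Round 4 (the publisher proposes): the author gets 63 if talks fail, so the publisher offers 63 and keeps 237.
Round 3 (the author proposes): the publisher can get 237 next round, worth 0.48 × 237 = 113.76 now. The author offers 113.76 and keeps 300 − 113.76 = 186.24.
Round 2 (the publisher proposes): the author can get 186.24 next round, worth 0.82 × 186.24 = 152.7168 now, so the publisher offers 152.7168, keeping 147.2832.
Round 1 (the author proposes): the publisher can get 147.2832 next round, worth 0.48 × 147.2832 = 70.695936 now. The author offers 70.695936 and keeps 300 − 70.695936 = 229.304064.

70.70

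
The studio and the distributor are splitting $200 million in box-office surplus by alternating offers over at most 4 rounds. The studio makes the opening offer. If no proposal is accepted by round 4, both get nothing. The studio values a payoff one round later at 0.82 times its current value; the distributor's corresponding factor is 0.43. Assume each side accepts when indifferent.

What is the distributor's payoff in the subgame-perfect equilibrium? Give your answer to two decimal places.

Work backward from the last round.
Round 4 (the distributor proposes): rejection yields 0 for the studio; the distributor offers 0 and keeps 200.
Round 3 (the studio proposes): the distributor can get 200 next round, worth 0.43 × 200 = 86 now; the studio offers that and keeps 114.
Round 2 (the distributor proposes): the studio can get 114 next round, worth 0.82 × 114 = 93.48 now, so the distributor offers 93.48, keeping 106.52.
Round 1 (the studio proposes): the distributor can get 106.52 next round, worth 0.43 × 106.52 = 45.8036 now; the studio offers that and keeps 154.1964.

45.80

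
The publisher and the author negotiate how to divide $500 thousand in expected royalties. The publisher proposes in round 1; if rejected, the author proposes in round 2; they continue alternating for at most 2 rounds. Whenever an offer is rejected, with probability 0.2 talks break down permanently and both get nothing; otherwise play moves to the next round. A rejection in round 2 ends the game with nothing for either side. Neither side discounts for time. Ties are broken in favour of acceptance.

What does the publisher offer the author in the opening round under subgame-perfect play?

400

Round 2 (the author proposes): rejection yields 0 for the publisher; the author offers 0 and keeps 500.
Round 1 (the publisher proposes): rejecting gives the author an expected 0.8 × 500 = 400; the publisher offers that and keeps 100.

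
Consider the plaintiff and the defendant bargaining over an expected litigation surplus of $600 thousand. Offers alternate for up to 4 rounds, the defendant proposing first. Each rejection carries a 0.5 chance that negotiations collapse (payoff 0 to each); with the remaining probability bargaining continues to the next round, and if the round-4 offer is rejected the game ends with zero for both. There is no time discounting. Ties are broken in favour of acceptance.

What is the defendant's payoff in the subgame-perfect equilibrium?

Round 4 (the plaintiff proposes): rejection yields 0 for the defendant; the plaintiff offers 0 and keeps 600.
Round 3 (the defendant proposes): rejecting gives the plaintiff an expected 0.5 × 600 = 300, so the defendant offers 300, keeping 300.
Round 2 (the plaintiff proposes): rejecting gives the defendant an expected 0.5 × 300 = 150. The plaintiff offers 150 and keeps 600 − 150 = 450.
Round 1 (the defendant proposes): rejecting gives the plaintiff an expected 0.5 × 450 = 225, so the defendant offers 225, keeping 375.

375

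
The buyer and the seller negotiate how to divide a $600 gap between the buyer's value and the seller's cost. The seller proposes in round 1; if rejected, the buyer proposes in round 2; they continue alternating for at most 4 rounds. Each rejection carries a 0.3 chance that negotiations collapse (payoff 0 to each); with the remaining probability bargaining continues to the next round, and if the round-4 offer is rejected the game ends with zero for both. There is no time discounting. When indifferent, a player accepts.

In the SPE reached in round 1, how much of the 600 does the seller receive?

268.2

Round 4 (the buyer proposes): rejection yields 0 for the seller; the buyer offers 0 and keeps 600.
Round 3 (the seller proposes): rejecting gives the buyer an expected 0.7 × 600 = 420. The seller offers 420 and keeps 600 − 420 = 180.
Round 2 (the buyer proposes): rejecting gives the seller an expected 0.7 × 180 = 126; the buyer offers that and keeps 474.
Round 1 (the seller proposes): rejecting gives the buyer an expected 0.7 × 474 = 331.8. The seller offers 331.8 and keeps 600 − 331.8 = 268.2.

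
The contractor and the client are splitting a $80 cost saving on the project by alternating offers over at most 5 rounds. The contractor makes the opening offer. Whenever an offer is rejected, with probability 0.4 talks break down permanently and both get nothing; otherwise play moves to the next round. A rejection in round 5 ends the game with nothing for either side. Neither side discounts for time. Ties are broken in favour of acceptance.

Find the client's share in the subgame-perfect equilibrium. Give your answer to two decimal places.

By backward induction:
Round 5 (the contractor proposes): rejection yields 0 for the client; the contractor offers 0 and keeps 80.
Round 4 (the client proposes): rejecting gives the contractor an expected 0.6 × 80 = 48. The client offers 48 and keeps 80 − 48 = 32.
Round 3 (the contractor proposes): rejecting gives the client an expected 0.6 × 32 = 19.2; the contractor offers that and keeps 60.8.
Round 2 (the client proposes): rejecting gives the contractor an expected 0.6 × 60.8 = 36.48, so the client offers 36.48, keeping 43.52.
Round 1 (the contractor proposes): rejecting gives the client an expected 0.6 × 43.52 = 26.112, so the contractor offers 26.112, keeping 53.888.

26.11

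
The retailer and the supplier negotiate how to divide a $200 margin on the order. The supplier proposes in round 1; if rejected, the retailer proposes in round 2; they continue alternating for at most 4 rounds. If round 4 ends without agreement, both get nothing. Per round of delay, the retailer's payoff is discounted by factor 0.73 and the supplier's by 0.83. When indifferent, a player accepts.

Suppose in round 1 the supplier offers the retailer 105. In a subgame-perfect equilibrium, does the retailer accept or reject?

Work out the retailer's continuation value if the offer is rejected.
Round 4 (the retailer proposes): the supplier will accept anything ≥ 0, so the retailer offers 0 and keeps 200.
Round 3 (the supplier proposes): the retailer can get 200 next round, worth 0.73 × 200 = 146 now. The supplier offers 146 and keeps 200 − 146 = 54.
Round 2 (the retailer proposes): the supplier can get 54 next round, worth 0.83 × 54 = 44.82 now; the retailer offers that and keeps 155.18.
So by rejecting in round 1, the retailer gets 155.18 next round, worth 0.73 × 155.18 = 113.2814 now.
Offer 105 < 113.2814, so the retailer rejects.

Reject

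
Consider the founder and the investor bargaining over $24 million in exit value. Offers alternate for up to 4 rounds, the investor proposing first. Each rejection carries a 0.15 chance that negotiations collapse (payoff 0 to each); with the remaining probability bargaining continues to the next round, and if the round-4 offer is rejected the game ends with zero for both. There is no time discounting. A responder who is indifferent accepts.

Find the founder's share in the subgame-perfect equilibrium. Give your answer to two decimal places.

Round 4 (the founder proposes): rejection yields 0 for the investor; the founder offers 0 and keeps 24.
Round 3 (the investor proposes): rejecting gives the founder an expected 0.85 × 24 = 20.4; the investor offers that and keeps 3.6.
Round 2 (the founder proposes): rejecting gives the investor an expected 0.85 × 3.6 = 3.06, so the founder offers 3.06, keeping 20.94.
Round 1 (the investor proposes): rejecting gives the founder an expected 0.85 × 20.94 = 17.799. The investor offers 17.799 and keeps 24 − 17.799 = 6.201.

17.80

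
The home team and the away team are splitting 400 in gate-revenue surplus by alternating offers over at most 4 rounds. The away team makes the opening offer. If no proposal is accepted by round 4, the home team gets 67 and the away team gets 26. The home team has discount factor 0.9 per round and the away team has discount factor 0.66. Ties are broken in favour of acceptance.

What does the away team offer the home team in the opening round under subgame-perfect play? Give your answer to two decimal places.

Solve by backward induction from round 4.
Round 4 (the home team proposes): the away team gets 26 if talks fail, so the home team offers 26 and keeps 374.
Round 3 (the away team proposes): the home team can get 374 next round, worth 0.9 × 374 = 336.6 now. The away team offers 336.6 and keeps 400 − 336.6 = 63.4.
Round 2 (the home team proposes): the away team can get 63.4 next round, worth 0.66 × 63.4 = 41.844 now. The home team offers 41.844 and keeps 400 − 41.844 = 358.156.
Round 1 (the away team proposes): the home team can get 358.156 next round, worth 0.9 × 358.156 = 322.3404 now. The away team offers 322.3404 and keeps 400 − 322.3404 = 77.6596.

322.34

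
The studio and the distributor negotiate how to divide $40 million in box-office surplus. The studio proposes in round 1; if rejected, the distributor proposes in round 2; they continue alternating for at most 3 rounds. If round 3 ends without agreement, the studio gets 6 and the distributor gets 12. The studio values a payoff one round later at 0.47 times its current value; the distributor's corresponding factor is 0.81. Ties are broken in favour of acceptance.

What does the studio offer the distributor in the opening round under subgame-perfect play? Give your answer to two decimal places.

21.74

Work backward from the last round.
Round 3 (the studio proposes): the distributor gets 12 if talks fail, so the studio offers 12 and keeps 28.
Round 2 (the distributor proposes): the studio can get 28 next round, worth 0.47 × 28 = 13.16 now; the distributor offers that and keeps 26.84.
Round 1 (the studio proposes): the distributor can get 26.84 next round, worth 0.81 × 26.84 = 21.7404 now. The studio offers 21.7404 and keeps 40 − 21.7404 = 18.2596.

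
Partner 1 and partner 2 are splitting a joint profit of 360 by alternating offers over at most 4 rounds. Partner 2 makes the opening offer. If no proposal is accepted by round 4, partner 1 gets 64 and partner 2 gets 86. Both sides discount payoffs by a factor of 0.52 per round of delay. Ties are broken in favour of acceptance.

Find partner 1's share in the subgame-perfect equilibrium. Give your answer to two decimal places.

128.38

Round 4 (partner 1 proposes): partner 2 gets 86 if talks fail, so partner 1 offers 86 and keeps 274.
Round 3 (partner 2 proposes): partner 1 can get 274 next round, worth 0.52 × 274 = 142.48 now. Partner 2 offers 142.48 and keeps 360 − 142.48 = 217.52.
Round 2 (partner 1 proposes): partner 2 can get 217.52 next round, worth 0.52 × 217.52 = 113.1104 now. Partner 1 offers 113.1104 and keeps 360 − 113.1104 = 246.8896.
Round 1 (partner 2 proposes): partner 1 can get 246.8896 next round, worth 0.52 × 246.8896 = 128.382592 now, so partner 2 offers 128.382592, keeping 231.617408.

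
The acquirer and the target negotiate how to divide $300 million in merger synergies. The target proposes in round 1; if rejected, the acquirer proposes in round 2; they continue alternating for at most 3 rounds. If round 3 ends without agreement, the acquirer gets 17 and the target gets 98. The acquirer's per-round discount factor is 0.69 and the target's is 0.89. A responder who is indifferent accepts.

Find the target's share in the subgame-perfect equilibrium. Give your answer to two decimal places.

Round 3 (the target proposes): the acquirer gets 17 if talks fail, so the target offers 17 and keeps 283.
Round 2 (the acquirer proposes): the target can get 283 next round, worth 0.89 × 283 = 251.87 now, so the acquirer offers 251.87, keeping 48.13.
Round 1 (the target proposes): the acquirer can get 48.13 next round, worth 0.69 × 48.13 = 33.2097 now. The target offers 33.2097 and keeps 300 − 33.2097 = 266.7903.

266.79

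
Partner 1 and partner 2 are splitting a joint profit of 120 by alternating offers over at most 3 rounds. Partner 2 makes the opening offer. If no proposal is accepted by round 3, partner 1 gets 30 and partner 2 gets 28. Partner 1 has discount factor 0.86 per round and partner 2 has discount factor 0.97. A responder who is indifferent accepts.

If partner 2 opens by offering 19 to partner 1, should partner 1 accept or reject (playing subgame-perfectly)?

Round 3 (partner 2 proposes): partner 1 gets 30 if talks fail, so partner 2 offers 30 and keeps 90.
Round 2 (partner 1 proposes): partner 2 can get 90 next round, worth 0.97 × 90 = 87.3 now; partner 1 offers that and keeps 32.7.
So by rejecting in round 1, partner 1 gets 32.7 next round, worth 0.86 × 32.7 = 28.122 now.
Offer 19 < 28.122, so partner 1 rejects.

Reject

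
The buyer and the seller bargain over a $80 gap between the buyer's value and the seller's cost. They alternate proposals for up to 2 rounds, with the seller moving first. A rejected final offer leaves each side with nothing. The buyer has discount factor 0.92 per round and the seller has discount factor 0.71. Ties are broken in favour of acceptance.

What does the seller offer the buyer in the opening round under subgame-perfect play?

73.6

Round 2 (the buyer proposes): rejection yields 0 for the seller; the buyer offers 0 and keeps 80.
Round 1 (the seller proposes): the buyer can get 80 next round, worth 0.92 × 80 = 73.6 now, so the seller offers 73.6, keeping 6.4.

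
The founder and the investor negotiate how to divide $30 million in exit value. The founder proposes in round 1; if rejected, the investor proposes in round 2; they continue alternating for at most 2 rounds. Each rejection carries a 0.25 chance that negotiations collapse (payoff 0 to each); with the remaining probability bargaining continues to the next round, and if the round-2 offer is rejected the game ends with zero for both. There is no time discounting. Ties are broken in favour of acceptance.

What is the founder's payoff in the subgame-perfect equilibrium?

Round 2 (the investor proposes): the founder will accept anything ≥ 0, so the investor offers 0 and keeps 30.
Round 1 (the founder proposes): rejecting gives the investor an expected 0.75 × 30 = 22.5. The founder offers 22.5 and keeps 30 − 22.5 = 7.5.

7.5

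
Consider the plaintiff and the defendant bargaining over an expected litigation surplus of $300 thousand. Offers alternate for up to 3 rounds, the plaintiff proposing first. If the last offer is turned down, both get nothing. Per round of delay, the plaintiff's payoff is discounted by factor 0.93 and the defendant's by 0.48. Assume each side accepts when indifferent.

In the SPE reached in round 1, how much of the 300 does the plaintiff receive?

289.92

Round 3 (the plaintiff proposes): rejection yields 0 for the defendant; the plaintiff offers 0 and keeps 300.
Round 2 (the defendant proposes): the plaintiff can get 300 next round, worth 0.93 × 300 = 279 now. The defendant offers 279 and keeps 300 − 279 = 21.
Round 1 (the plaintiff proposes): the defendant can get 21 next round, worth 0.48 × 21 = 10.08 now, so the plaintiff offers 10.08, keeping 289.92.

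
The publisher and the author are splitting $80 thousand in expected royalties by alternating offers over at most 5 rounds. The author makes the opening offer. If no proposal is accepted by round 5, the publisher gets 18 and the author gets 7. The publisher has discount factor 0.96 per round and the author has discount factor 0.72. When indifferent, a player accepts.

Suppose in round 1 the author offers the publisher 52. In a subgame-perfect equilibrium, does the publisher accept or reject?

Work out the publisher's continuation value if the offer is rejected.
Round 5 (the author proposes): the publisher gets 18 if talks fail, so the author offers 18 and keeps 62.
Round 4 (the publisher proposes): the author can get 62 next round, worth 0.72 × 62 = 44.64 now, so the publisher offers 44.64, keeping 35.36.
Round 3 (the author proposes): the publisher can get 35.36 next round, worth 0.96 × 35.36 = 33.9456 now. The author offers 33.9456 and keeps 80 − 33.9456 = 46.0544.
Round 2 (the publisher proposes): the author can get 46.0544 next round, worth 0.72 × 46.0544 = 33.159168 now; the publisher offers that and keeps 46.840832.
So by rejecting in round 1, the publisher gets 46.840832 next round, worth 0.96 × 46.840832 = 44.96719872 now.
Offer 52 ≥ 44.96719872, so the publisher accepts.

Accept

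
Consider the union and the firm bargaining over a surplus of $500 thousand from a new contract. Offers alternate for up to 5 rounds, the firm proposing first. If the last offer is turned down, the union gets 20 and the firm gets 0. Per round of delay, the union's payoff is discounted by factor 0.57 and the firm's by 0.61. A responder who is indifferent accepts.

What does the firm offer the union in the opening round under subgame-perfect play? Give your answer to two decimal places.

152.21

Work backward from the last round.
Round 5 (the firm proposes): the union gets 20 if talks fail, so the firm offers 20 and keeps 480.
Round 4 (the union proposes): the firm can get 480 next round, worth 0.61 × 480 = 292.8 now, so the union offers 292.8, keeping 207.2.
Round 3 (the firm proposes): the union can get 207.2 next round, worth 0.57 × 207.2 = 118.104 now; the firm offers that and keeps 381.896.
Round 2 (the union proposes): the firm can get 381.896 next round, worth 0.61 × 381.896 = 232.95656 now, so the union offers 232.95656, keeping 267.04344.
Round 1 (the firm proposes): the union can get 267.04344 next round, worth 0.57 × 267.04344 = 152.2147608 now. The firm offers 152.2147608 and keeps 500 − 152.2147608 = 347.7852392.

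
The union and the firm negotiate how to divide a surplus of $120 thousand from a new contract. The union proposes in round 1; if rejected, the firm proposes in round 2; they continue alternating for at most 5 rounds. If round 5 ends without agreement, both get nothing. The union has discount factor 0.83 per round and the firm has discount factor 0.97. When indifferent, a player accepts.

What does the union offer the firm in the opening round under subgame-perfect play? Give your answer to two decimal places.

35.72

Round 5 (the union proposes): the firm will accept anything ≥ 0, so the union offers 0 and keeps 120.
Round 4 (the firm proposes): the union can get 120 next round, worth 0.83 × 120 = 99.6 now; the firm offers that and keeps 20.4.
Round 3 (the union proposes): the firm can get 20.4 next round, worth 0.97 × 20.4 = 19.788 now; the union offers that and keeps 100.212.
Round 2 (the firm proposes): the union can get 100.212 next round, worth 0.83 × 100.212 = 83.17596 now, so the firm offers 83.17596, keeping 36.82404.
Round 1 (the union proposes): the firm can get 36.82404 next round, worth 0.97 × 36.82404 = 35.7193188 now, so the union offers 35.7193188, keeping 84.2806812.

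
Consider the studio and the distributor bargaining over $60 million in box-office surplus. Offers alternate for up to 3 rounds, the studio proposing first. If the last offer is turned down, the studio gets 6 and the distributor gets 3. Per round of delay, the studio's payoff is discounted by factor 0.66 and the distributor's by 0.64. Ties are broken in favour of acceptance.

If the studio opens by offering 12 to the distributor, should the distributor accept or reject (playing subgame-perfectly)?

Reject

Round 3 (the studio proposes): the distributor gets 3 if talks fail, so the studio offers 3 and keeps 57.
Round 2 (the distributor proposes): the studio can get 57 next round, worth 0.66 × 57 = 37.62 now. The distributor offers 37.62 and keeps 60 − 37.62 = 22.38.
So by rejecting in round 1, the distributor gets 22.38 next round, worth 0.64 × 22.38 = 14.3232 now.
Offer 12 < 14.3232, so the distributor rejects.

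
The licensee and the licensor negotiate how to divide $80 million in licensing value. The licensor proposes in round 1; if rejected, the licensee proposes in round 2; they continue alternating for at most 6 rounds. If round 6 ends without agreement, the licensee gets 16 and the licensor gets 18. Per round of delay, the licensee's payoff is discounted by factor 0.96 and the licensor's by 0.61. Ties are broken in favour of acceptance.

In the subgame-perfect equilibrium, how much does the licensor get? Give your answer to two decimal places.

12.10

Round 6 (the licensee proposes): the licensor gets 18 if talks fail, so the licensee offers 18 and keeps 62.
Round 5 (the licensor proposes): the licensee can get 62 next round, worth 0.96 × 62 = 59.52 now. The licensor offers 59.52 and keeps 80 − 59.52 = 20.48.
Round 4 (the licensee proposes): the licensor can get 20.48 next round, worth 0.61 × 20.48 = 12.4928 now, so the licensee offers 12.4928, keeping 67.5072.
Round 3 (the licensor proposes): the licensee can get 67.5072 next round, worth 0.96 × 67.5072 = 64.806912 now; the licensor offers that and keeps 15.193088.
Round 2 (the licensee proposes): the licensor can get 15.193088 next round, worth 0.61 × 15.193088 = 9.26778368 now; the licensee offers that and keeps 70.73221632.
Round 1 (the licensor proposes): the licensee can get 70.73221632 next round, worth 0.96 × 70.73221632 = 67.9029276672 now, so the licensor offers 67.9029276672, keeping 12.0970723328.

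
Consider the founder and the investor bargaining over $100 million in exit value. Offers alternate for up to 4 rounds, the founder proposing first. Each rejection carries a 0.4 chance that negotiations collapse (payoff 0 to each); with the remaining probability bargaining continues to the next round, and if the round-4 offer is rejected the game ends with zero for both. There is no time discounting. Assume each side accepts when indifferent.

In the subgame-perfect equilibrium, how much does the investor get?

45.6

Round 4 (the investor proposes): rejection yields 0 for the founder; the investor offers 0 and keeps 100.
Round 3 (the founder proposes): rejecting gives the investor an expected 0.6 × 100 = 60, so the founder offers 60, keeping 40.
Round 2 (the investor proposes): rejecting gives the founder an expected 0.6 × 40 = 24; the investor offers that and keeps 76.
Round 1 (the founder proposes): rejecting gives the investor an expected 0.6 × 76 = 45.6; the founder offers that and keeps 54.4.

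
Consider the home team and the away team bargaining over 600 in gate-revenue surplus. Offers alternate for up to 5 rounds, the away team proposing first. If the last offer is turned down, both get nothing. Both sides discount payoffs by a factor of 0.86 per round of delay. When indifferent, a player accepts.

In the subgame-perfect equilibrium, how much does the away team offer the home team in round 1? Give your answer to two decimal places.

Work backward from the last round.
Round 5 (the away team proposes): rejection yields 0 for the home team; the away team offers 0 and keeps 600.
Round 4 (the home team proposes): the away team can get 600 next round, worth 0.86 × 600 = 516 now; the home team offers that and keeps 84.
Round 3 (the away team proposes): the home team can get 84 next round, worth 0.86 × 84 = 72.24 now, so the away team offers 72.24, keeping 527.76.
Round 2 (the home team proposes): the away team can get 527.76 next round, worth 0.86 × 527.76 = 453.8736 now, so the home team offers 453.8736, keeping 146.1264.
Round 1 (the away team proposes): the home team can get 146.1264 next round, worth 0.86 × 146.1264 = 125.668704 now. The away team offers 125.668704 and keeps 600 − 125.668704 = 474.331296.

125.67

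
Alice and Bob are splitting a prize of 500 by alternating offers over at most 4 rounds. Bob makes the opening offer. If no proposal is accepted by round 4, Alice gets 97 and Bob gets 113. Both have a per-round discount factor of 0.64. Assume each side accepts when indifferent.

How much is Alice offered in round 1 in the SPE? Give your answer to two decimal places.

Round 4 (Alice proposes): Bob gets 113 if talks fail, so Alice offers 113 and keeps 387.
Round 3 (Bob proposes): Alice can get 387 next round, worth 0.64 × 387 = 247.68 now, so Bob offers 247.68, keeping 252.32.
Round 2 (Alice proposes): Bob can get 252.32 next round, worth 0.64 × 252.32 = 161.4848 now; Alice offers that and keeps 338.5152.
Round 1 (Bob proposes): Alice can get 338.5152 next round, worth 0.64 × 338.5152 = 216.649728 now. Bob offers 216.649728 and keeps 500 − 216.649728 = 283.350272.

216.65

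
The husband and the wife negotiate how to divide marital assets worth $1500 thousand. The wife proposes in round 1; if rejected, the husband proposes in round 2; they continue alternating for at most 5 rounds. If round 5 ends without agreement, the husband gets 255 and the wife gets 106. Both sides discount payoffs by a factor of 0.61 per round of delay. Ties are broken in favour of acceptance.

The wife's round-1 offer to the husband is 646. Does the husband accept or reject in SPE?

Work out the husband's continuation value if the offer is rejected.
Round 5 (the wife proposes): the husband gets 255 if talks fail, so the wife offers 255 and keeps 1245.
Round 4 (the husband proposes): the wife can get 1245 next round, worth 0.61 × 1245 = 759.45 now; the husband offers that and keeps 740.55.
Round 3 (the wife proposes): the husband can get 740.55 next round, worth 0.61 × 740.55 = 451.7355 now, so the wife offers 451.7355, keeping 1048.2645.
Round 2 (the husband proposes): the wife can get 1048.2645 next round, worth 0.61 × 1048.2645 = 639.441345 now; the husband offers that and keeps 860.558655.
So by rejecting in round 1, the husband gets 860.558655 next round, worth 0.61 × 860.558655 = 524.94077955 now.
Offer 646 ≥ 524.94077955, so the husband accepts.

Accept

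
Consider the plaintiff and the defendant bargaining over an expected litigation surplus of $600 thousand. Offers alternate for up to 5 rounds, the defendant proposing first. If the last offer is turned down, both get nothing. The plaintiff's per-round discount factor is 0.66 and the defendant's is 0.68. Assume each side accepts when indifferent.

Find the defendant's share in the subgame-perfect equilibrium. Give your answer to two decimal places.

Round 5 (the defendant proposes): rejection yields 0 for the plaintiff; the defendant offers 0 and keeps 600.
Round 4 (the plaintiff proposes): the defendant can get 600 next round, worth 0.68 × 600 = 408 now; the plaintiff offers that and keeps 192.
Round 3 (the defendant proposes): the plaintiff can get 192 next round, worth 0.66 × 192 = 126.72 now, so the defendant offers 126.72, keeping 473.28.
Round 2 (the plaintiff proposes): the defendant can get 473.28 next round, worth 0.68 × 473.28 = 321.8304 now, so the plaintiff offers 321.8304, keeping 278.1696.
Round 1 (the defendant proposes): the plaintiff can get 278.1696 next round, worth 0.66 × 278.1696 = 183.591936 now; the defendant offers that and keeps 416.408064.

416.41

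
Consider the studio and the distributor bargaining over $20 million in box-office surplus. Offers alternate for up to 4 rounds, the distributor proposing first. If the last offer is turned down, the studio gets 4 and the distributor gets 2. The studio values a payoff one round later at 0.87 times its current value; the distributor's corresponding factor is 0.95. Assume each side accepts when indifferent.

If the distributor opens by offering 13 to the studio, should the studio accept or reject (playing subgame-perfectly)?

Round 4 (the studio proposes): the distributor gets 2 if talks fail, so the studio offers 2 and keeps 18.
Round 3 (the distributor proposes): the studio can get 18 next round, worth 0.87 × 18 = 15.66 now; the distributor offers that and keeps 4.34.
Round 2 (the studio proposes): the distributor can get 4.34 next round, worth 0.95 × 4.34 = 4.123 now. The studio offers 4.123 and keeps 20 − 4.123 = 15.877.
So by rejecting in round 1, the studio gets 15.877 next round, worth 0.87 × 15.877 = 13.81299 now.
Offer 13 < 13.81299, so the studio rejects.

Reject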